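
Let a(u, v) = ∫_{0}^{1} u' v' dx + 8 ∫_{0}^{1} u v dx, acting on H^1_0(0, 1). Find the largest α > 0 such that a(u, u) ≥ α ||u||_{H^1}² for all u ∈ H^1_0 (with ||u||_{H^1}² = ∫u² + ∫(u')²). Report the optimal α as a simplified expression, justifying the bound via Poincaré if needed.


α = 1

Coercivity of a(·,·) on H^1_0(0, 1) means a(u, u) ≥ α ||u||_{H^1}² for every u ∈ H^1_0.
The interval has length L = 1, and Poincaré/coercivity depend only on L. Here a(u, u) = ∫(u')² + (8)·∫u².
Here c = 8 ≥ 1, so a(u,u) = ∫(u')² + c∫u² ≥ ∫(u')² + ∫u² = ||u||_{H^1}², i.e. α = 1 works. No larger α is possible: a(u,u) ≥ α||u||_{H^1}² means (1−α)∫(u')² ≥ (α−c)∫u², and for the modes u_n = sin(nπ(x−x₀)/L) (x₀ the left endpoint) one has ∫u_n²/∫(u_n')² = (L/(nπ))² → 0, so a(u_n,u_n)/||u_n||_{H^1}² → 1. Hence the optimal constant is α = 1.
Therefore α = 1.


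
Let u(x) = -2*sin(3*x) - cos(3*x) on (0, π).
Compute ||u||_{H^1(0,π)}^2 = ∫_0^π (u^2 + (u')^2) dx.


||u||_{H^1(0,π)}^2 = 25*π

u'(x) = 3*sin(3*x) - 6*cos(3*x).
Expand u² and (u')² and integrate term by term on (0, π), using: for integers n ≥ 1, ∫_0^π sin²(nx) dx = ∫_0^π cos²(nx) dx = π/2; for n ≠ n', ∫_0^π sin(nx)sin(n'x) dx = ∫_0^π cos(nx)cos(n'x) dx = 0; and by product-to-sum, ∫_0^π sin(nx)cos(n'x) dx = ½∫_0^π [sin((n+n')x) + sin((n−n')x)] dx, which is 0 when n+n' is even and 2n/(n²−n'²) when n+n' is odd (it need not vanish on (0, π)).
  u² squared terms: (-1)²·∫cos(3x)² dx = 1·π/2 = π/2;  (-2)²·∫sin(3x)² dx = 4·π/2 = 2*π.
  u² cross terms: 2·(-1)·(-2)·∫cos(3x)·sin(3x) dx = 4·(0) = 0.
  So ∫_0^π u² dx = π/2 + 2*π + 0 = 5*π/2.
  (u')² squared terms: (-6)²·∫cos(3x)² dx = 36·π/2 = 18*π;  (3)²·∫sin(3x)² dx = 9·π/2 = 9*π/2.
  (u')² cross terms: 2·(-6)·(3)·∫cos(3x)·sin(3x) dx = -36·(0) = 0.
  So ∫_0^π (u')² dx = 18*π + 9*π/2 + 0 = 45*π/2.
||u||_{H^1}^2 = (5*π/2) + (45*π/2) = 25*π.


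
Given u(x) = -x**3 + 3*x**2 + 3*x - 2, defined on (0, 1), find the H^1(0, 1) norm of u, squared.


||u||_{H^1}^2 = 1963/70

The H^1 norm (squared) on an interval (0, L) is
  ||u||_{H^1}^2 = ∫_0^L u(x)^2 dx + ∫_0^L u'(x)^2 dx.
Compute u'(x) = -3*x**2 + 6*x + 3.
Then u(x)^2 = x**6 - 6*x**5 + 3*x**4 + 22*x**3 - 3*x**2 - 12*x + 4 and u'(x)^2 = 9*x**4 - 36*x**3 + 18*x**2 + 36*x + 9.
Integrate each monomial from 0 to 1 using ∫_0^1 c·x^n dx = c·1^(n+1)/(n+1):
  ∫_0^1 u(x)^2 dx = ∫_0^1 (x^6 - 6*x^5 + 3*x^4 + 22*x^3 - 3*x^2 - 12*x + 4) dx. Term by term:
    ∫_0^1 x^6 dx = 1/7;  ∫_0^1 -6*x^5 dx = -1;  ∫_0^1 3*x^4 dx = 3/5;
    ∫_0^1 22*x^3 dx = 11/2;  ∫_0^1 -3*x^2 dx = -1;  ∫_0^1 -12*x dx = -6;
    ∫_0^1 4 dx = 4.
  Sum: 1/7 − 1 + 3/5 + 11/2 − 1 − 6 + 4 = 157/70.
  ∫_0^1 u'(x)^2 dx = ∫_0^1 (9*x^4 - 36*x^3 + 18*x^2 + 36*x + 9) dx. Term by term:
    ∫_0^1 9*x^4 dx = 9/5;  ∫_0^1 -36*x^3 dx = -9;  ∫_0^1 18*x^2 dx = 6;
    ∫_0^1 36*x dx = 18;  ∫_0^1 9 dx = 9.
  Sum: 9/5 − 9 + 6 + 18 + 9 = 129/5.
Adding: ||u||_{H^1}^2 = 157/70 + 129/5 = 1963/70.


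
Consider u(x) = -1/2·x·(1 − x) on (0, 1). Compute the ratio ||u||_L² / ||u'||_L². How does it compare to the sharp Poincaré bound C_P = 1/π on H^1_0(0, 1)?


||u||_L² / ||u'||_L² = sqrt(10)/10 < C_P = 1/π.

u(x) = -1/2·x·(1 − x), so u'(x) = x - 1/2.
u(x) = -1/2·x·(1 − x) vanishes at x = 0 and x = 1, so u ∈ H^1_0(0, 1). Differentiate via the product rule and integrate the resulting polynomials term by term.
  ∫_0^1 u² dx = ∫_0^1 (x^4/4 - x^3/2 + x^2/4) dx. Term by term:
    ∫_0^1 x^4/4 dx = 1/20;  ∫_0^1 -x^3/2 dx = -1/8;  ∫_0^1 x^2/4 dx = 1/12.
  Sum: 1/20 − 1/8 + 1/12 = 1/120.
  ∫_0^1 (u')² dx = ∫_0^1 (x^2 - x + 1/4) dx. Term by term:
    ∫_0^1 x^2 dx = 1/3;  ∫_0^1 -x dx = -1/2;  ∫_0^1 1/4 dx = 1/4.
  Sum: 1/3 − 1/2 + 1/4 = 1/12.
∫_0^1 u² dx = 1/120, so ||u||_L² = sqrt(30)/60.
∫_0^1 (u')² dx = 1/12, so ||u'||_L² = sqrt(3)/6.
Ratio ||u||_L² / ||u'||_L² = sqrt(10)/10.
Sharp Poincaré constant on H^1_0(0, 1) is C_P = L/π = 1/π, achieved by sin(π·x).
A polynomial bump cannot attain the sharp Poincaré constant (only the first sine eigenfunction does), so the ratio is strictly less than C_P, consistent with ||u||_L² ≤ C_P ||u'||_L².


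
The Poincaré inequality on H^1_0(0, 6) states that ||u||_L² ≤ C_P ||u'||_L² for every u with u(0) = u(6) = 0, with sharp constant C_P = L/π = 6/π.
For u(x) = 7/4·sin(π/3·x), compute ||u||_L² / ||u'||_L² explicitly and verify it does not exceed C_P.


||u||_L² / ||u'||_L² = 3/π < C_P = 6/π.

u(x) = 7/4·sin(π/3·x), so u'(x) = 7*π*cos(π*x/3)/12.
Writing u(x) = A·sin(kπx/L) with A = 7/4 and k = 2, use ∫_0^L sin²(kπx/L) dx = L/2 and ∫_0^L cos²(kπx/L) dx = L/2.
u² = 49/16·sin²(π/3·x) and (u')² = 49*π^2/144·cos²(π/3·x), and each of sin², cos² integrates to L/2 = 3 over (0, 6).
∫_0^6 u² dx = 147/16, so ||u||_L² = 7*sqrt(3)/4.
∫_0^6 (u')² dx = 49*π^2/48, so ||u'||_L² = 7*sqrt(3)*π/12.
Ratio ||u||_L² / ||u'||_L² = 3/π.
Sharp Poincaré constant on H^1_0(0, 6) is C_P = L/π = 6/π, achieved by sin(π/6·x).
This is the k = 2 harmonic; the ratio L/(kπ) is strictly less than C_P = L/π, consistent with the sharp inequality ||u||_L² ≤ C_P ||u'||_L².


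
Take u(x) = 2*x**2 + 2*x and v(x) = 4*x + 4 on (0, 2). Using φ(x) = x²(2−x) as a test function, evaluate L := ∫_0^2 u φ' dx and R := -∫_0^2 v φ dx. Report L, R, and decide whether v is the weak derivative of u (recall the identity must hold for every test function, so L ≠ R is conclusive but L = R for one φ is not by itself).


LHS = -136/15, RHS = -176/15. No, v is not the weak derivative of u.

u(x) = 2*x**2 + 2*x, classical derivative u'(x) = 4*x + 2.
φ(x) = x²(2−x), so φ'(x) = x*(4 - 3*x).
Note φ(0) = φ(2) = 0, so the boundary term u·φ vanishes.
LHS = ∫_0^2 u(x) φ'(x) dx = ∫_0^2 (-6*x^4 + 2*x^3 + 8*x^2) dx. Term by term:
  ∫_0^2 -6*x^4 dx = -192/5;  ∫_0^2 2*x^3 dx = 8;  ∫_0^2 8*x^2 dx = 64/3.
Sum: -192/5 + 8 + 64/3 = -136/15.
So LHS = -136/15.
∫_0^2 v(x) φ(x) dx = ∫_0^2 (-4*x^4 + 4*x^3 + 8*x^2) dx. Term by term:
  ∫_0^2 -4*x^4 dx = -128/5;  ∫_0^2 4*x^3 dx = 16;  ∫_0^2 8*x^2 dx = 64/3.
Sum: -128/5 + 16 + 64/3 = 176/15.
So RHS = -∫_0^2 v(x) φ(x) dx = -176/15.
LHS − RHS = 8/3 ≠ 0, so the identity fails.
(For a valid weak derivative the identity must hold for EVERY test function, in particular this one. The failure shows v is NOT the weak derivative of u.)
Correct weak derivative would be u'(x) = 4*x + 2.


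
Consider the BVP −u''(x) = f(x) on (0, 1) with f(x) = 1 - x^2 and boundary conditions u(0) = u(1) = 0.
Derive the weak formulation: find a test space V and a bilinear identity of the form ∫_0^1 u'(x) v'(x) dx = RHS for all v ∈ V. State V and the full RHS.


V = H^1_0(0, 1) (so v(0) = v(1) = 0); weak form: ∫_0^1 u'v' dx = ∫_0^1 (1 - x^2) v dx for all v ∈ V.

Multiply both sides by a test function v and integrate from 0 to 1:
  ∫_0^1 −u''(x) v(x) dx = ∫_0^1 f(x) v(x) dx.
Integrate the LHS by parts once:
  ∫_0^1 −u'' v dx = −[u'(x) v(x)]_0^1 + ∫_0^1 u'(x) v'(x) dx.
Thus ∫_0^1 u'(x) v'(x) dx = ∫_0^1 f(x) v(x) dx + [u'(x) v(x)]_0^1.
Choose V so that boundary terms are either known or forced to vanish.
u is Dirichlet: u(0) = u(1) = 0. Let V = H^1_0(0, 1); then v(0) = v(1) = 0, and [u' v]_0^1 = 0.
Weak formulation: find u (satisfying any essential BC) such that ∫_0^1 u'(x) v'(x) dx = ∫_0^1 f v dx for all v ∈ V.
Substituting f(x) = 1 - x^2, the right-hand side is ∫_0^1 (1 - x^2) v dx.


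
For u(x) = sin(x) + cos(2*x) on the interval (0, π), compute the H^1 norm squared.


||u||_{H^1(0,π)}^2 = -20/3 + 7*π/2

u'(x) = -2*sin(2*x) + cos(x).
Expand u² and (u')² and integrate term by term on (0, π), using: for integers n ≥ 1, ∫_0^π sin²(nx) dx = ∫_0^π cos²(nx) dx = π/2; for n ≠ n', ∫_0^π sin(nx)sin(n'x) dx = ∫_0^π cos(nx)cos(n'x) dx = 0; and by product-to-sum, ∫_0^π sin(nx)cos(n'x) dx = ½∫_0^π [sin((n+n')x) + sin((n−n')x)] dx, which is 0 when n+n' is even and 2n/(n²−n'²) when n+n' is odd (it need not vanish on (0, π)).
  u² squared terms: (1)²·∫cos(2x)² dx = 1·π/2 = π/2;  (1)²·∫sin(x)² dx = 1·π/2 = π/2.
  u² cross terms: 2·(1)·(1)·∫cos(2x)·sin(x) dx = 2·(-2/3) = -4/3.
  So ∫_0^π u² dx = π/2 + π/2 − 4/3 = -4/3 + π.
  (u')² squared terms: (-2)²·∫sin(2x)² dx = 4·π/2 = 2*π;  (1)²·∫cos(x)² dx = 1·π/2 = π/2.
  (u')² cross terms: 2·(-2)·(1)·∫sin(2x)·cos(x) dx = -4·(4/3) = -16/3.
  So ∫_0^π (u')² dx = 2*π + π/2 − 16/3 = -16/3 + 5*π/2.
||u||_{H^1}^2 = (-4/3 + π) + (-16/3 + 5*π/2) = -20/3 + 7*π/2.


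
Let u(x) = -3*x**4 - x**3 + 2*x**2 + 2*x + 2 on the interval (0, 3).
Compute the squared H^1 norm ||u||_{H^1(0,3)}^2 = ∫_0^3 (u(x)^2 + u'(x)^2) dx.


||u||_{H^1}^2 = 1340967/20

The H^1 norm (squared) on an interval (0, L) is
  ||u||_{H^1}^2 = ∫_0^L u(x)^2 dx + ∫_0^L u'(x)^2 dx.
Compute u'(x) = -12*x**3 - 3*x**2 + 4*x + 2.
Then u(x)^2 = 9*x**8 + 6*x**7 - 11*x**6 - 16*x**5 - 12*x**4 + 4*x**3 + 12*x**2 + 8*x + 4 and u'(x)^2 = 144*x**6 + 72*x**5 - 87*x**4 - 72*x**3 + 4*x**2 + 16*x + 4.
Integrate each monomial from 0 to 3 using ∫_0^3 c·x^n dx = c·3^(n+1)/(n+1):
  ∫_0^3 u(x)^2 dx = ∫_0^3 (9*x^8 + 6*x^7 - 11*x^6 - 16*x^5 - 12*x^4 + 4*x^3 + 12*x^2 + 8*x + 4) dx. Term by term:
    ∫_0^3 9*x^8 dx = 19683;  ∫_0^3 6*x^7 dx = 19683/4;  ∫_0^3 -11*x^6 dx = -24057/7;
    ∫_0^3 -16*x^5 dx = -1944;  ∫_0^3 -12*x^4 dx = -2916/5;  ∫_0^3 4*x^3 dx = 81;
    ∫_0^3 12*x^2 dx = 108;  ∫_0^3 8*x dx = 36;  ∫_0^3 4 dx = 12.
  Sum: 19683 + 19683/4 − 24057/7 − 1944 − 2916/5 + 81 + 108 + 36 + 12 = 2642757/140.
  ∫_0^3 u'(x)^2 dx = ∫_0^3 (144*x^6 + 72*x^5 - 87*x^4 - 72*x^3 + 4*x^2 + 16*x + 4) dx. Term by term:
    ∫_0^3 144*x^6 dx = 314928/7;  ∫_0^3 72*x^5 dx = 8748;  ∫_0^3 -87*x^4 dx = -21141/5;
    ∫_0^3 -72*x^3 dx = -1458;  ∫_0^3 4*x^2 dx = 36;  ∫_0^3 16*x dx = 72;
    ∫_0^3 4 dx = 12.
  Sum: 314928/7 + 8748 − 21141/5 − 1458 + 36 + 72 + 12 = 1686003/35.
Adding: ||u||_{H^1}^2 = 2642757/140 + 1686003/35 = 1340967/20.


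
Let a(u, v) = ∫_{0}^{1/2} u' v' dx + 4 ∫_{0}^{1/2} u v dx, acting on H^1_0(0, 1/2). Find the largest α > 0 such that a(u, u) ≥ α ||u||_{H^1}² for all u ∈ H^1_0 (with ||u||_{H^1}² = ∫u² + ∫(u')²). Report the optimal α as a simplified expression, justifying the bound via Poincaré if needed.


α = 1

Coercivity of a(·,·) on H^1_0(0, 1/2) means a(u, u) ≥ α ||u||_{H^1}² for every u ∈ H^1_0.
The interval has length L = 1/2, and Poincaré/coercivity depend only on L. Here a(u, u) = ∫(u')² + (4)·∫u².
Here c = 4 ≥ 1, so a(u,u) = ∫(u')² + c∫u² ≥ ∫(u')² + ∫u² = ||u||_{H^1}², i.e. α = 1 works. No larger α is possible: a(u,u) ≥ α||u||_{H^1}² means (1−α)∫(u')² ≥ (α−c)∫u², and for the modes u_n = sin(nπ(x−x₀)/L) (x₀ the left endpoint) one has ∫u_n²/∫(u_n')² = (L/(nπ))² → 0, so a(u_n,u_n)/||u_n||_{H^1}² → 1. Hence the optimal constant is α = 1.
Therefore α = 1.


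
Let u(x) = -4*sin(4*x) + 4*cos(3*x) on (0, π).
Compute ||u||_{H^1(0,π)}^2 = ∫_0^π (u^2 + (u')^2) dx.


||u||_{H^1(0,π)}^2 = -2560/7 + 216*π

u'(x) = -12*sin(3*x) - 16*cos(4*x).
Expand u² and (u')² and integrate term by term on (0, π), using: for integers n ≥ 1, ∫_0^π sin²(nx) dx = ∫_0^π cos²(nx) dx = π/2; for n ≠ n', ∫_0^π sin(nx)sin(n'x) dx = ∫_0^π cos(nx)cos(n'x) dx = 0; and by product-to-sum, ∫_0^π sin(nx)cos(n'x) dx = ½∫_0^π [sin((n+n')x) + sin((n−n')x)] dx, which is 0 when n+n' is even and 2n/(n²−n'²) when n+n' is odd (it need not vanish on (0, π)).
  u² squared terms: (-4)²·∫sin(4x)² dx = 16·π/2 = 8*π;  (4)²·∫cos(3x)² dx = 16·π/2 = 8*π.
  u² cross terms: 2·(-4)·(4)·∫sin(4x)·cos(3x) dx = -32·(8/7) = -256/7.
  So ∫_0^π u² dx = 8*π + 8*π − 256/7 = -256/7 + 16*π.
  (u')² squared terms: (-16)²·∫cos(4x)² dx = 256·π/2 = 128*π;  (-12)²·∫sin(3x)² dx = 144·π/2 = 72*π.
  (u')² cross terms: 2·(-16)·(-12)·∫cos(4x)·sin(3x) dx = 384·(-6/7) = -2304/7.
  So ∫_0^π (u')² dx = 128*π + 72*π − 2304/7 = -2304/7 + 200*π.
||u||_{H^1}^2 = (-256/7 + 16*π) + (-2304/7 + 200*π) = -2560/7 + 216*π.


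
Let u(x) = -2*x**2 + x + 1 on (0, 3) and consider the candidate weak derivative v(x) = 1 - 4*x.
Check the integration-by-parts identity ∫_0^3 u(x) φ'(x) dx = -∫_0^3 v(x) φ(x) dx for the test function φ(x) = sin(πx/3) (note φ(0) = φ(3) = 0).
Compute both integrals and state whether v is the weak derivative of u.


LHS = 30/π, RHS = 30/π. Yes, v = u' weakly.

u(x) = -2*x**2 + x + 1, classical derivative u'(x) = 1 - 4*x.
φ(x) = sin(πx/3), so φ'(x) = π*cos(π*x/3)/3.
Note φ(0) = φ(3) = 0, so the boundary term u·φ vanishes.
LHS = ∫_0^3 u(x) φ'(x) dx = ∫_0^3 (-2*π*x^2*cos(π*x/3)/3 + π*x*cos(π*x/3)/3 + π*cos(π*x/3)/3) dx. Term by term:
  ∫_0^3 π*cos(π*x/3)/3 dx = 0;  ∫_0^3 -2*π*x^2*cos(π*x/3)/3 dx = 36/π;  ∫_0^3 π*x*cos(π*x/3)/3 dx = -6/π.
Sum: 0 + 36/π − 6/π = 30/π.
So LHS = 30/π.
∫_0^3 v(x) φ(x) dx = ∫_0^3 (-4*x*sin(π*x/3) + sin(π*x/3)) dx. Term by term:
  ∫_0^3 -4*x*sin(π*x/3) dx = -36/π;  ∫_0^3 sin(π*x/3) dx = 6/π.
Sum: -36/π + 6/π = -30/π.
So RHS = -∫_0^3 v(x) φ(x) dx = 30/π.
LHS = RHS, so the identity holds for this test φ.
Moreover u is smooth here and v(x) = u'(x) = 1 - 4*x pointwise, so the identity holds for every test function. Hence v is the weak derivative of u.


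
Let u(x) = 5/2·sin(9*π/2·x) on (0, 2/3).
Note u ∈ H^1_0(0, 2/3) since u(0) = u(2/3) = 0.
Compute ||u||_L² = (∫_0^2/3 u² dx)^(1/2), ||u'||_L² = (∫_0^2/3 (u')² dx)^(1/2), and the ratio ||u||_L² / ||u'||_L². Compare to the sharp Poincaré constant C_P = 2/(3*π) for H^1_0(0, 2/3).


||u||_L² / ||u'||_L² = 2/(9*π) < C_P = 2/(3*π).

u(x) = 5/2·sin(9*π/2·x), so u'(x) = 45*π*cos(9*π*x/2)/4.
Writing u(x) = A·sin(kπx/L) with A = 5/2 and k = 3, use ∫_0^L sin²(kπx/L) dx = L/2 and ∫_0^L cos²(kπx/L) dx = L/2.
u² = 25/4·sin²(9*π/2·x) and (u')² = 2025*π^2/16·cos²(9*π/2·x), and each of sin², cos² integrates to L/2 = 1/3 over (0, 2/3).
∫_0^2/3 u² dx = 25/12, so ||u||_L² = 5*sqrt(3)/6.
∫_0^2/3 (u')² dx = 675*π^2/16, so ||u'||_L² = 15*sqrt(3)*π/4.
Ratio ||u||_L² / ||u'||_L² = 2/(9*π).
Sharp Poincaré constant on H^1_0(0, 2/3) is C_P = L/π = 2/(3*π), achieved by sin(3*π/2·x).
This is the k = 3 harmonic; the ratio L/(kπ) is strictly less than C_P = L/π, consistent with the sharp inequality ||u||_L² ≤ C_P ||u'||_L².


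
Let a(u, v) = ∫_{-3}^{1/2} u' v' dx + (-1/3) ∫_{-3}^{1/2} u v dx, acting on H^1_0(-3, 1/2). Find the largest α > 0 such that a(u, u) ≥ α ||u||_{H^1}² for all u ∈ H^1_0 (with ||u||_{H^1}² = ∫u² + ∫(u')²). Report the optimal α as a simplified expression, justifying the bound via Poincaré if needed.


α = (-49 + 12*π^2)/(3*(4*π^2 + 49))

Coercivity of a(·,·) on H^1_0(-3, 1/2) means a(u, u) ≥ α ||u||_{H^1}² for every u ∈ H^1_0.
The interval has length L = 7/2, and Poincaré/coercivity depend only on L. Here a(u, u) = ∫(u')² + (-1/3)·∫u².
Here c = -1/3 < 0 with |c| < (π/L)² = 4*π^2/49, so coercivity still holds. The condition a(u,u) ≥ α||u||_{H^1}² reads (1−α)∫(u')² ≥ (α−c)∫u². Any admissible α is ≤ 1 (rapidly oscillating u have ∫u²/∫(u')² → 0), and α = 1 would force 0 ≥ (1−c)∫u², impossible since c < 1; so 1−α > 0. By the sharp Poincaré inequality on H^1_0 of an interval of length L, ∫(u')² ≥ (π/L)²∫u² with equality for the first sine mode sin(π(x−x₀)/L) (x₀ the left endpoint), so the inequality holds for all u iff (1−α)(π/L)² ≥ α − c, i.e. α ≤ ((π/L)² + c)/((π/L)² + 1) = (1 + c(L/π)²)/(1 + (L/π)²). (Direct route, valid since c ≤ 0: Poincaré gives c∫u² ≥ c(L/π)²∫(u')², so a(u,u) ≥ (1 + c(L/π)²)∫(u')², while ||u||_{H^1}² ≤ (1 + (L/π)²)∫(u')²; dividing yields the same α.) With (π/L)² = 4*π^2/49 and c = -1/3, the largest admissible constant is α = ((π/L)² + c)/((π/L)² + 1).
Simplifying, α = (-49 + 12*π^2)/(3*(4*π^2 + 49)).


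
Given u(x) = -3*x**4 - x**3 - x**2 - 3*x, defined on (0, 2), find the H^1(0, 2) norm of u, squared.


||u||_{H^1}^2 = 186926/35

The H^1 norm (squared) on an interval (0, L) is
  ||u||_{H^1}^2 = ∫_0^L u(x)^2 dx + ∫_0^L u'(x)^2 dx.
Compute u'(x) = -12*x**3 - 3*x**2 - 2*x - 3.
Then u(x)^2 = 9*x**8 + 6*x**7 + 7*x**6 + 20*x**5 + 7*x**4 + 6*x**3 + 9*x**2 and u'(x)^2 = 144*x**6 + 72*x**5 + 57*x**4 + 84*x**3 + 22*x**2 + 12*x + 9.
Integrate each monomial from 0 to 2 using ∫_0^2 c·x^n dx = c·2^(n+1)/(n+1):
  ∫_0^2 u(x)^2 dx = ∫_0^2 (9*x^8 + 6*x^7 + 7*x^6 + 20*x^5 + 7*x^4 + 6*x^3 + 9*x^2) dx. Term by term:
    ∫_0^2 9*x^8 dx = 512;  ∫_0^2 6*x^7 dx = 192;  ∫_0^2 7*x^6 dx = 128;
    ∫_0^2 20*x^5 dx = 640/3;  ∫_0^2 7*x^4 dx = 224/5;  ∫_0^2 6*x^3 dx = 24;
    ∫_0^2 9*x^2 dx = 24.
  Sum: 512 + 192 + 128 + 640/3 + 224/5 + 24 + 24 = 17072/15.
  ∫_0^2 u'(x)^2 dx = ∫_0^2 (144*x^6 + 72*x^5 + 57*x^4 + 84*x^3 + 22*x^2 + 12*x + 9) dx. Term by term:
    ∫_0^2 144*x^6 dx = 18432/7;  ∫_0^2 72*x^5 dx = 768;  ∫_0^2 57*x^4 dx = 1824/5;
    ∫_0^2 84*x^3 dx = 336;  ∫_0^2 22*x^2 dx = 176/3;  ∫_0^2 12*x dx = 24;
    ∫_0^2 9 dx = 18.
  Sum: 18432/7 + 768 + 1824/5 + 336 + 176/3 + 24 + 18 = 441274/105.
Adding: ||u||_{H^1}^2 = 17072/15 + 441274/105 = 186926/35.


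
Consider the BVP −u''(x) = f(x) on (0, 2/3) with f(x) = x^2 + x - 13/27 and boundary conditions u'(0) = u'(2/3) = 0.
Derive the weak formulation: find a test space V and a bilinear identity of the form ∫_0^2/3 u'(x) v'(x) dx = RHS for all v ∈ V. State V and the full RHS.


V = H^1(0, 2/3) (no boundary constraint on v; u is determined up to an additive constant); weak form: ∫_0^2/3 u'v' dx = ∫_0^2/3 (x^2 + x - 13/27) v dx for all v ∈ V.

Multiply both sides by a test function v and integrate from 0 to 2/3:
  ∫_0^2/3 −u''(x) v(x) dx = ∫_0^2/3 f(x) v(x) dx.
Integrate the LHS by parts once:
  ∫_0^2/3 −u'' v dx = −[u'(x) v(x)]_0^2/3 + ∫_0^2/3 u'(x) v'(x) dx.
Thus ∫_0^2/3 u'(x) v'(x) dx = ∫_0^2/3 f(x) v(x) dx + [u'(x) v(x)]_0^2/3.
Choose V so that boundary terms are either known or forced to vanish.
u has homogeneous Neumann: u'(0) = u'(2/3) = 0. So [u' v]_0^2/3 = 0·v(2/3) − 0·v(0) = 0 for any v; take V = H^1(0, 2/3).
Weak formulation: find u (satisfying any essential BC) such that ∫_0^2/3 u'(x) v'(x) dx = ∫_0^2/3 f v dx for all v ∈ V (homogeneous Neumann, so boundary terms vanish).
Substituting f(x) = x^2 + x - 13/27, the right-hand side is ∫_0^2/3 (x^2 + x - 13/27) v dx.
Compatibility check (pure Neumann): taking v ≡ 1 ∈ V gives 0 = ∫_0^2/3 f dx + (0) − (0), i.e. ∫_0^2/3 f dx must equal u'(0) − u'(2/3) = 0. Indeed ∫_0^2/3 (x^2 + x - 13/27) dx = 0, so the data are compatible. The solution is then unique only up to an additive constant (fix it e.g. by requiring ∫_0^2/3 u dx = 0).


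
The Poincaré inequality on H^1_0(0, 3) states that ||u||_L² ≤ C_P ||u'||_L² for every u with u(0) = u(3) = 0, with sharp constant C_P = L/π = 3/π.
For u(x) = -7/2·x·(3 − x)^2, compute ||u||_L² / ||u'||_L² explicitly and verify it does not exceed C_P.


||u||_L² / ||u'||_L² = 3*sqrt(14)/14 < C_P = 3/π.

u(x) = -7/2·x·(3 − x)^2, so u'(x) = 21*(1 - x)*(x - 3)/2.
u(x) = -7/2·x·(3 − x)^2 vanishes at x = 0 and x = 3, so u ∈ H^1_0(0, 3). Differentiate via the product rule and integrate the resulting polynomials term by term.
  ∫_0^3 u² dx = ∫_0^3 (49*x^6/4 - 147*x^5 + 1323*x^4/2 - 1323*x^3 + 3969*x^2/4) dx. Term by term:
    ∫_0^3 49*x^6/4 dx = 15309/4;  ∫_0^3 -147*x^5 dx = -35721/2;  ∫_0^3 1323*x^4/2 dx = 321489/10;
    ∫_0^3 -1323*x^3 dx = -107163/4;  ∫_0^3 3969*x^2/4 dx = 35721/4.
  Sum: 15309/4 − 35721/2 + 321489/10 − 107163/4 + 35721/4 = 5103/20.
  ∫_0^3 (u')² dx = ∫_0^3 (441*x^4/4 - 882*x^3 + 4851*x^2/2 - 2646*x + 3969/4) dx. Term by term:
    ∫_0^3 441*x^4/4 dx = 107163/20;  ∫_0^3 -882*x^3 dx = -35721/2;  ∫_0^3 4851*x^2/2 dx = 43659/2;
    ∫_0^3 -2646*x dx = -11907;  ∫_0^3 3969/4 dx = 11907/4.
  Sum: 107163/20 − 35721/2 + 43659/2 − 11907 + 11907/4 = 3969/10.
∫_0^3 u² dx = 5103/20, so ||u||_L² = 27*sqrt(35)/10.
∫_0^3 (u')² dx = 3969/10, so ||u'||_L² = 63*sqrt(10)/10.
Ratio ||u||_L² / ||u'||_L² = 3*sqrt(14)/14.
Sharp Poincaré constant on H^1_0(0, 3) is C_P = L/π = 3/π, achieved by sin(π/3·x).
A polynomial bump cannot attain the sharp Poincaré constant (only the first sine eigenfunction does), so the ratio is strictly less than C_P, consistent with ||u||_L² ≤ C_P ||u'||_L².


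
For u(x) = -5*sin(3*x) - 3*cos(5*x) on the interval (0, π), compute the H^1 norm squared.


||u||_{H^1(0,π)}^2 = 242*π

u'(x) = 15*sin(5*x) - 15*cos(3*x).
Expand u² and (u')² and integrate term by term on (0, π), using: for integers n ≥ 1, ∫_0^π sin²(nx) dx = ∫_0^π cos²(nx) dx = π/2; for n ≠ n', ∫_0^π sin(nx)sin(n'x) dx = ∫_0^π cos(nx)cos(n'x) dx = 0; and by product-to-sum, ∫_0^π sin(nx)cos(n'x) dx = ½∫_0^π [sin((n+n')x) + sin((n−n')x)] dx, which is 0 when n+n' is even and 2n/(n²−n'²) when n+n' is odd (it need not vanish on (0, π)).
  u² squared terms: (-5)²·∫sin(3x)² dx = 25·π/2 = 25*π/2;  (-3)²·∫cos(5x)² dx = 9·π/2 = 9*π/2.
  u² cross terms: 2·(-5)·(-3)·∫sin(3x)·cos(5x) dx = 30·(0) = 0.
  So ∫_0^π u² dx = 25*π/2 + 9*π/2 + 0 = 17*π.
  (u')² squared terms: (-15)²·∫cos(3x)² dx = 225·π/2 = 225*π/2;  (15)²·∫sin(5x)² dx = 225·π/2 = 225*π/2.
  (u')² cross terms: 2·(-15)·(15)·∫cos(3x)·sin(5x) dx = -450·(0) = 0.
  So ∫_0^π (u')² dx = 225*π/2 + 225*π/2 + 0 = 225*π.
||u||_{H^1}^2 = (17*π) + (225*π) = 242*π.


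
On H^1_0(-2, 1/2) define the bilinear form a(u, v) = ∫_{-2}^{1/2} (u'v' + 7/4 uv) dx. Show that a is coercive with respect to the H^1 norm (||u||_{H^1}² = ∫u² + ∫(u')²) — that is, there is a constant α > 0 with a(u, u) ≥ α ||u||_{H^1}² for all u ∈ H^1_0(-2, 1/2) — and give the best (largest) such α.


α = 1

Coercivity of a(·,·) on H^1_0(-2, 1/2) means a(u, u) ≥ α ||u||_{H^1}² for every u ∈ H^1_0.
The interval has length L = 5/2, and Poincaré/coercivity depend only on L. Here a(u, u) = ∫(u')² + (7/4)·∫u².
Here c = 7/4 ≥ 1, so a(u,u) = ∫(u')² + c∫u² ≥ ∫(u')² + ∫u² = ||u||_{H^1}², i.e. α = 1 works. No larger α is possible: a(u,u) ≥ α||u||_{H^1}² means (1−α)∫(u')² ≥ (α−c)∫u², and for the modes u_n = sin(nπ(x−x₀)/L) (x₀ the left endpoint) one has ∫u_n²/∫(u_n')² = (L/(nπ))² → 0, so a(u_n,u_n)/||u_n||_{H^1}² → 1. Hence the optimal constant is α = 1.
Therefore α = 1.


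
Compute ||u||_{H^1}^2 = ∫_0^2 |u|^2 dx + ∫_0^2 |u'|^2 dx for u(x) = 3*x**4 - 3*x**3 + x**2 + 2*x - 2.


||u||_{H^1}^2 = 139072/105

The H^1 norm (squared) on an interval (0, L) is
  ||u||_{H^1}^2 = ∫_0^L u(x)^2 dx + ∫_0^L u'(x)^2 dx.
Compute u'(x) = 12*x**3 - 9*x**2 + 2*x + 2.
Then u(x)^2 = 9*x**8 - 18*x**7 + 15*x**6 + 6*x**5 - 23*x**4 + 16*x**3 - 8*x + 4 and u'(x)^2 = 144*x**6 - 216*x**5 + 129*x**4 + 12*x**3 - 32*x**2 + 8*x + 4.
Integrate each monomial from 0 to 2 using ∫_0^2 c·x^n dx = c·2^(n+1)/(n+1):
  ∫_0^2 u(x)^2 dx = ∫_0^2 (9*x^8 - 18*x^7 + 15*x^6 + 6*x^5 - 23*x^4 + 16*x^3 - 8*x + 4) dx. Term by term:
    ∫_0^2 9*x^8 dx = 512;  ∫_0^2 -18*x^7 dx = -576;  ∫_0^2 15*x^6 dx = 1920/7;
    ∫_0^2 6*x^5 dx = 64;  ∫_0^2 -23*x^4 dx = -736/5;  ∫_0^2 16*x^3 dx = 64;
    ∫_0^2 -8*x dx = -16;  ∫_0^2 4 dx = 8.
  Sum: 512 − 576 + 1920/7 + 64 − 736/5 + 64 − 16 + 8 = 6408/35.
  ∫_0^2 u'(x)^2 dx = ∫_0^2 (144*x^6 - 216*x^5 + 129*x^4 + 12*x^3 - 32*x^2 + 8*x + 4) dx. Term by term:
    ∫_0^2 144*x^6 dx = 18432/7;  ∫_0^2 -216*x^5 dx = -2304;  ∫_0^2 129*x^4 dx = 4128/5;
    ∫_0^2 12*x^3 dx = 48;  ∫_0^2 -32*x^2 dx = -256/3;  ∫_0^2 8*x dx = 16;
    ∫_0^2 4 dx = 8.
  Sum: 18432/7 − 2304 + 4128/5 + 48 − 256/3 + 16 + 8 = 119848/105.
Adding: ||u||_{H^1}^2 = 6408/35 + 119848/105 = 139072/105.


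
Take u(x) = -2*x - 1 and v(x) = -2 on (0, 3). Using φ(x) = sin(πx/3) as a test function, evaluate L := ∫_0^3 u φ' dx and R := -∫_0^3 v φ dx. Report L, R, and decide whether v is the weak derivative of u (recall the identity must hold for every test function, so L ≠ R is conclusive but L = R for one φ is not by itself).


LHS = 12/π, RHS = 12/π. Yes, v = u' weakly.

u(x) = -2*x - 1, classical derivative u'(x) = -2.
φ(x) = sin(πx/3), so φ'(x) = π*cos(π*x/3)/3.
Note φ(0) = φ(3) = 0, so the boundary term u·φ vanishes.
LHS = ∫_0^3 u(x) φ'(x) dx = ∫_0^3 (-2*π*x*cos(π*x/3)/3 - π*cos(π*x/3)/3) dx. Term by term:
  ∫_0^3 -π*cos(π*x/3)/3 dx = 0;  ∫_0^3 -2*π*x*cos(π*x/3)/3 dx = 12/π.
Sum: 0 + 12/π = 12/π.
So LHS = 12/π.
∫_0^3 v(x) φ(x) dx = ∫_0^3 (-2*sin(π*x/3)) dx. Term by term:
  ∫_0^3 -2*sin(π*x/3) dx = -12/π.
So RHS = -∫_0^3 v(x) φ(x) dx = 12/π.
LHS = RHS, so the identity holds for this test φ.
Moreover u is smooth here and v(x) = u'(x) = -2 pointwise, so the identity holds for every test function. Hence v is the weak derivative of u.


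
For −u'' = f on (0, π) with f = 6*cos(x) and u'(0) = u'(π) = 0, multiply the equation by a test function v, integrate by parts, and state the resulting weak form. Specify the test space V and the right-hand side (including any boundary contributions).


V = H^1(0, π) (no boundary constraint on v; u is determined up to an additive constant); weak form: ∫_0^π u'v' dx = ∫_0^π (6*cos(x)) v dx for all v ∈ V.

Multiply both sides by a test function v and integrate from 0 to π:
  ∫_0^π −u''(x) v(x) dx = ∫_0^π f(x) v(x) dx.
Integrate the LHS by parts once:
  ∫_0^π −u'' v dx = −[u'(x) v(x)]_0^π + ∫_0^π u'(x) v'(x) dx.
Thus ∫_0^π u'(x) v'(x) dx = ∫_0^π f(x) v(x) dx + [u'(x) v(x)]_0^π.
Choose V so that boundary terms are either known or forced to vanish.
u has homogeneous Neumann: u'(0) = u'(π) = 0. So [u' v]_0^π = 0·v(π) − 0·v(0) = 0 for any v; take V = H^1(0, π).
Weak formulation: find u (satisfying any essential BC) such that ∫_0^π u'(x) v'(x) dx = ∫_0^π f v dx for all v ∈ V (homogeneous Neumann, so boundary terms vanish).
Substituting f(x) = 6*cos(x), the right-hand side is ∫_0^π (6*cos(x)) v dx.
Compatibility check (pure Neumann): taking v ≡ 1 ∈ V gives 0 = ∫_0^π f dx + (0) − (0), i.e. ∫_0^π f dx must equal u'(0) − u'(π) = 0. Indeed ∫_0^π (6*cos(x)) dx = 0, so the data are compatible. The solution is then unique only up to an additive constant (fix it e.g. by requiring ∫_0^π u dx = 0).


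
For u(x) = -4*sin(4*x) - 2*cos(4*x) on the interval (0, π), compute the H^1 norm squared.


||u||_{H^1(0,π)}^2 = 170*π

u'(x) = 8*sin(4*x) - 16*cos(4*x).
Expand u² and (u')² and integrate term by term on (0, π), using: for integers n ≥ 1, ∫_0^π sin²(nx) dx = ∫_0^π cos²(nx) dx = π/2; for n ≠ n', ∫_0^π sin(nx)sin(n'x) dx = ∫_0^π cos(nx)cos(n'x) dx = 0; and by product-to-sum, ∫_0^π sin(nx)cos(n'x) dx = ½∫_0^π [sin((n+n')x) + sin((n−n')x)] dx, which is 0 when n+n' is even and 2n/(n²−n'²) when n+n' is odd (it need not vanish on (0, π)).
  u² squared terms: (-4)²·∫sin(4x)² dx = 16·π/2 = 8*π;  (-2)²·∫cos(4x)² dx = 4·π/2 = 2*π.
  u² cross terms: 2·(-4)·(-2)·∫sin(4x)·cos(4x) dx = 16·(0) = 0.
  So ∫_0^π u² dx = 8*π + 2*π + 0 = 10*π.
  (u')² squared terms: (-16)²·∫cos(4x)² dx = 256·π/2 = 128*π;  (8)²·∫sin(4x)² dx = 64·π/2 = 32*π.
  (u')² cross terms: 2·(-16)·(8)·∫cos(4x)·sin(4x) dx = -256·(0) = 0.
  So ∫_0^π (u')² dx = 128*π + 32*π + 0 = 160*π.
||u||_{H^1}^2 = (10*π) + (160*π) = 170*π.


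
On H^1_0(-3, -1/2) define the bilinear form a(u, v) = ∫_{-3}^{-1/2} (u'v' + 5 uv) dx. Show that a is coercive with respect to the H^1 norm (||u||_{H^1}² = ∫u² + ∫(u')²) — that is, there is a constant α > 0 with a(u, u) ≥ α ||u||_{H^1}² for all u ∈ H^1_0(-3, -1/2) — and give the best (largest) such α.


α = 1

Coercivity of a(·,·) on H^1_0(-3, -1/2) means a(u, u) ≥ α ||u||_{H^1}² for every u ∈ H^1_0.
The interval has length L = 5/2, and Poincaré/coercivity depend only on L. Here a(u, u) = ∫(u')² + (5)·∫u².
Here c = 5 ≥ 1, so a(u,u) = ∫(u')² + c∫u² ≥ ∫(u')² + ∫u² = ||u||_{H^1}², i.e. α = 1 works. No larger α is possible: a(u,u) ≥ α||u||_{H^1}² means (1−α)∫(u')² ≥ (α−c)∫u², and for the modes u_n = sin(nπ(x−x₀)/L) (x₀ the left endpoint) one has ∫u_n²/∫(u_n')² = (L/(nπ))² → 0, so a(u_n,u_n)/||u_n||_{H^1}² → 1. Hence the optimal constant is α = 1.
Therefore α = 1.


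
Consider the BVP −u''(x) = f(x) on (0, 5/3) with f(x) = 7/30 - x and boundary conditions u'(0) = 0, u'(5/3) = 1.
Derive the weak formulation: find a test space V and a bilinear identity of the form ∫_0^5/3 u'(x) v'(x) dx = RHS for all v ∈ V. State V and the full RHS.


V = H^1(0, 5/3) (v unrestricted at boundary; u is determined up to an additive constant); weak form: ∫_0^5/3 u'v' dx = ∫_0^5/3 (7/30 - x) v dx + v(5/3) for all v ∈ V.

Multiply both sides by a test function v and integrate from 0 to 5/3:
  ∫_0^5/3 −u''(x) v(x) dx = ∫_0^5/3 f(x) v(x) dx.
Integrate the LHS by parts once:
  ∫_0^5/3 −u'' v dx = −[u'(x) v(x)]_0^5/3 + ∫_0^5/3 u'(x) v'(x) dx.
Thus ∫_0^5/3 u'(x) v'(x) dx = ∫_0^5/3 f(x) v(x) dx + [u'(x) v(x)]_0^5/3.
Choose V so that boundary terms are either known or forced to vanish.
u has inhomogeneous Neumann u'(0) = 0, u'(5/3) = 1. [u' v]_0^5/3 = (1)·v(5/3) − (0)·v(0) = v(5/3). Take V = H^1(0, 5/3); boundary term becomes part of RHS.
Weak formulation: find u (satisfying any essential BC) such that ∫_0^5/3 u'(x) v'(x) dx = ∫_0^5/3 f v dx + v(5/3) for all v ∈ V (Neumann data are natural BCs: they enter the RHS as boundary terms).
Substituting f(x) = 7/30 - x, the right-hand side is ∫_0^5/3 (7/30 - x) v dx + v(5/3).
Compatibility check (pure Neumann): taking v ≡ 1 ∈ V gives 0 = ∫_0^5/3 f dx + (1) − (0), i.e. ∫_0^5/3 f dx must equal u'(0) − u'(5/3) = -1. Indeed ∫_0^5/3 (7/30 - x) dx = -1, so the data are compatible. The solution is then unique only up to an additive constant (fix it e.g. by requiring ∫_0^5/3 u dx = 0).


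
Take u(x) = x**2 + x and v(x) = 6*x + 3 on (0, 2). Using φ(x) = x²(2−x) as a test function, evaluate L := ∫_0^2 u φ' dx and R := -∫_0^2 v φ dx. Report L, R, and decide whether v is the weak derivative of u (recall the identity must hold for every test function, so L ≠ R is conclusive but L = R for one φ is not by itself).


LHS = -68/15, RHS = -68/5. No, v is not the weak derivative of u.

u(x) = x**2 + x, classical derivative u'(x) = 2*x + 1.
φ(x) = x²(2−x), so φ'(x) = x*(4 - 3*x).
Note φ(0) = φ(2) = 0, so the boundary term u·φ vanishes.
LHS = ∫_0^2 u(x) φ'(x) dx = ∫_0^2 (-3*x^4 + x^3 + 4*x^2) dx. Term by term:
  ∫_0^2 -3*x^4 dx = -96/5;  ∫_0^2 x^3 dx = 4;  ∫_0^2 4*x^2 dx = 32/3.
Sum: -96/5 + 4 + 32/3 = -68/15.
So LHS = -68/15.
∫_0^2 v(x) φ(x) dx = ∫_0^2 (-6*x^4 + 9*x^3 + 6*x^2) dx. Term by term:
  ∫_0^2 -6*x^4 dx = -192/5;  ∫_0^2 9*x^3 dx = 36;  ∫_0^2 6*x^2 dx = 16.
Sum: -192/5 + 36 + 16 = 68/5.
So RHS = -∫_0^2 v(x) φ(x) dx = -68/5.
LHS − RHS = 136/15 ≠ 0, so the identity fails.
(For a valid weak derivative the identity must hold for EVERY test function, in particular this one. The failure shows v is NOT the weak derivative of u.)
Correct weak derivative would be u'(x) = 2*x + 1.


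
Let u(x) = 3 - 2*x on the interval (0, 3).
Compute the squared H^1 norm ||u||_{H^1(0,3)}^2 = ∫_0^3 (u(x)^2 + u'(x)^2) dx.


||u||_{H^1}^2 = 21

The H^1 norm (squared) on an interval (0, L) is
  ||u||_{H^1}^2 = ∫_0^L u(x)^2 dx + ∫_0^L u'(x)^2 dx.
Compute u'(x) = -2.
Then u(x)^2 = 4*x**2 - 12*x + 9 and u'(x)^2 = 4.
Integrate each monomial from 0 to 3 using ∫_0^3 c·x^n dx = c·3^(n+1)/(n+1):
  ∫_0^3 u(x)^2 dx = ∫_0^3 (4*x^2 - 12*x + 9) dx. Term by term:
    ∫_0^3 4*x^2 dx = 36;  ∫_0^3 -12*x dx = -54;  ∫_0^3 9 dx = 27.
  Sum: 36 − 54 + 27 = 9.
  ∫_0^3 u'(x)^2 dx = ∫_0^3 (4) dx. Term by term:
    ∫_0^3 4 dx = 12.
Adding: ||u||_{H^1}^2 = 9 + 12 = 21.


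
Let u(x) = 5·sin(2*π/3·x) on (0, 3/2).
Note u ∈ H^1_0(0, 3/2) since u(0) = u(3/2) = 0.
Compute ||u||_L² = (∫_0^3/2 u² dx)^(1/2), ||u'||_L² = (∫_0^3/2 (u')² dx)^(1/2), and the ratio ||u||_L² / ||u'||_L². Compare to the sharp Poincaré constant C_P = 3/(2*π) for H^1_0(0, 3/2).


||u||_L² / ||u'||_L² = 3/(2*π) = C_P.

u(x) = 5·sin(2*π/3·x), so u'(x) = 10*π*cos(2*π*x/3)/3.
Writing u(x) = A·sin(kπx/L) with A = 5 and k = 1, use ∫_0^L sin²(kπx/L) dx = L/2 and ∫_0^L cos²(kπx/L) dx = L/2.
u² = 25·sin²(2*π/3·x) and (u')² = 100*π^2/9·cos²(2*π/3·x), and each of sin², cos² integrates to L/2 = 3/4 over (0, 3/2).
∫_0^3/2 u² dx = 75/4, so ||u||_L² = 5*sqrt(3)/2.
∫_0^3/2 (u')² dx = 25*π^2/3, so ||u'||_L² = 5*sqrt(3)*π/3.
Ratio ||u||_L² / ||u'||_L² = 3/(2*π).
Sharp Poincaré constant on H^1_0(0, 3/2) is C_P = L/π = 3/(2*π), achieved by sin(2*π/3·x).
This is the k = 1 eigenfunction (up to amplitude), so the ratio equals the sharp Poincaré constant exactly.


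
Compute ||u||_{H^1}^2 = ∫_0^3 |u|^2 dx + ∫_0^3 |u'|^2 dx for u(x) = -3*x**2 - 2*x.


||u||_{H^1}^2 = 5802/5

The H^1 norm (squared) on an interval (0, L) is
  ||u||_{H^1}^2 = ∫_0^L u(x)^2 dx + ∫_0^L u'(x)^2 dx.
Compute u'(x) = -6*x - 2.
Then u(x)^2 = 9*x**4 + 12*x**3 + 4*x**2 and u'(x)^2 = 36*x**2 + 24*x + 4.
Integrate each monomial from 0 to 3 using ∫_0^3 c·x^n dx = c·3^(n+1)/(n+1):
  ∫_0^3 u(x)^2 dx = ∫_0^3 (9*x^4 + 12*x^3 + 4*x^2) dx. Term by term:
    ∫_0^3 9*x^4 dx = 2187/5;  ∫_0^3 12*x^3 dx = 243;  ∫_0^3 4*x^2 dx = 36.
  Sum: 2187/5 + 243 + 36 = 3582/5.
  ∫_0^3 u'(x)^2 dx = ∫_0^3 (36*x^2 + 24*x + 4) dx. Term by term:
    ∫_0^3 36*x^2 dx = 324;  ∫_0^3 24*x dx = 108;  ∫_0^3 4 dx = 12.
  Sum: 324 + 108 + 12 = 444.
Adding: ||u||_{H^1}^2 = 3582/5 + 444 = 5802/5.


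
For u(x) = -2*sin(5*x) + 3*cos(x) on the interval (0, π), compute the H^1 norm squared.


||u||_{H^1(0,π)}^2 = 61*π

u'(x) = -3*sin(x) - 10*cos(5*x).
Expand u² and (u')² and integrate term by term on (0, π), using: for integers n ≥ 1, ∫_0^π sin²(nx) dx = ∫_0^π cos²(nx) dx = π/2; for n ≠ n', ∫_0^π sin(nx)sin(n'x) dx = ∫_0^π cos(nx)cos(n'x) dx = 0; and by product-to-sum, ∫_0^π sin(nx)cos(n'x) dx = ½∫_0^π [sin((n+n')x) + sin((n−n')x)] dx, which is 0 when n+n' is even and 2n/(n²−n'²) when n+n' is odd (it need not vanish on (0, π)).
  u² squared terms: (-2)²·∫sin(5x)² dx = 4·π/2 = 2*π;  (3)²·∫cos(x)² dx = 9·π/2 = 9*π/2.
  u² cross terms: 2·(-2)·(3)·∫sin(5x)·cos(x) dx = -12·(0) = 0.
  So ∫_0^π u² dx = 2*π + 9*π/2 + 0 = 13*π/2.
  (u')² squared terms: (-10)²·∫cos(5x)² dx = 100·π/2 = 50*π;  (-3)²·∫sin(x)² dx = 9·π/2 = 9*π/2.
  (u')² cross terms: 2·(-10)·(-3)·∫cos(5x)·sin(x) dx = 60·(0) = 0.
  So ∫_0^π (u')² dx = 50*π + 9*π/2 + 0 = 109*π/2.
||u||_{H^1}^2 = (13*π/2) + (109*π/2) = 61*π.


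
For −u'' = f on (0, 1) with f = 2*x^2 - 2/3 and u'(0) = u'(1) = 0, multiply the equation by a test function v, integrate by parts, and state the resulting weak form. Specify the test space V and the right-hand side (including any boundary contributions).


V = H^1(0, 1) (no boundary constraint on v; u is determined up to an additive constant); weak form: ∫_0^1 u'v' dx = ∫_0^1 (2*x^2 - 2/3) v dx for all v ∈ V.

Multiply both sides by a test function v and integrate from 0 to 1:
  ∫_0^1 −u''(x) v(x) dx = ∫_0^1 f(x) v(x) dx.
Integrate the LHS by parts once:
  ∫_0^1 −u'' v dx = −[u'(x) v(x)]_0^1 + ∫_0^1 u'(x) v'(x) dx.
Thus ∫_0^1 u'(x) v'(x) dx = ∫_0^1 f(x) v(x) dx + [u'(x) v(x)]_0^1.
Choose V so that boundary terms are either known or forced to vanish.
u has homogeneous Neumann: u'(0) = u'(1) = 0. So [u' v]_0^1 = 0·v(1) − 0·v(0) = 0 for any v; take V = H^1(0, 1).
Weak formulation: find u (satisfying any essential BC) such that ∫_0^1 u'(x) v'(x) dx = ∫_0^1 f v dx for all v ∈ V (homogeneous Neumann, so boundary terms vanish).
Substituting f(x) = 2*x^2 - 2/3, the right-hand side is ∫_0^1 (2*x^2 - 2/3) v dx.
Compatibility check (pure Neumann): taking v ≡ 1 ∈ V gives 0 = ∫_0^1 f dx + (0) − (0), i.e. ∫_0^1 f dx must equal u'(0) − u'(1) = 0. Indeed ∫_0^1 (2*x^2 - 2/3) dx = 0, so the data are compatible. The solution is then unique only up to an additive constant (fix it e.g. by requiring ∫_0^1 u dx = 0).


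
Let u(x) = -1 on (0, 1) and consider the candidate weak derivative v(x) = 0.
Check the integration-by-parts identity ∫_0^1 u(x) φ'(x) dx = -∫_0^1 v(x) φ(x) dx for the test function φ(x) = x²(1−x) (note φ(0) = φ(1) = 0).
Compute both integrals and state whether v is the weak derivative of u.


LHS = 0, RHS = 0. Yes, v = u' weakly.

u(x) = -1, classical derivative u'(x) = 0.
φ(x) = x²(1−x), so φ'(x) = x*(2 - 3*x).
Note φ(0) = φ(1) = 0, so the boundary term u·φ vanishes.
LHS = ∫_0^1 u(x) φ'(x) dx = ∫_0^1 (3*x^2 - 2*x) dx. Term by term:
  ∫_0^1 3*x^2 dx = 1;  ∫_0^1 -2*x dx = -1.
Sum: 1 − 1 = 0.
So LHS = 0.
∫_0^1 v(x) φ(x) dx = ∫_0^1 (0) dx. Term by term:
  ∫_0^1 0 dx = 0.
So RHS = -∫_0^1 v(x) φ(x) dx = 0.
LHS = RHS, so the identity holds for this test φ.
Moreover u is smooth here and v(x) = u'(x) = 0 pointwise, so the identity holds for every test function. Hence v is the weak derivative of u.


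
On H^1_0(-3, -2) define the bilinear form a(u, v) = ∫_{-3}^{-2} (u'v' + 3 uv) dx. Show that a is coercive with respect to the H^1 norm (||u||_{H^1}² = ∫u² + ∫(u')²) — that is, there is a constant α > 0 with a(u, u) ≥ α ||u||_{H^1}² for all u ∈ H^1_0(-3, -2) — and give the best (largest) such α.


α = 1

Coercivity of a(·,·) on H^1_0(-3, -2) means a(u, u) ≥ α ||u||_{H^1}² for every u ∈ H^1_0.
The interval has length L = 1, and Poincaré/coercivity depend only on L. Here a(u, u) = ∫(u')² + (3)·∫u².
Here c = 3 ≥ 1, so a(u,u) = ∫(u')² + c∫u² ≥ ∫(u')² + ∫u² = ||u||_{H^1}², i.e. α = 1 works. No larger α is possible: a(u,u) ≥ α||u||_{H^1}² means (1−α)∫(u')² ≥ (α−c)∫u², and for the modes u_n = sin(nπ(x−x₀)/L) (x₀ the left endpoint) one has ∫u_n²/∫(u_n')² = (L/(nπ))² → 0, so a(u_n,u_n)/||u_n||_{H^1}² → 1. Hence the optimal constant is α = 1.
Therefore α = 1.


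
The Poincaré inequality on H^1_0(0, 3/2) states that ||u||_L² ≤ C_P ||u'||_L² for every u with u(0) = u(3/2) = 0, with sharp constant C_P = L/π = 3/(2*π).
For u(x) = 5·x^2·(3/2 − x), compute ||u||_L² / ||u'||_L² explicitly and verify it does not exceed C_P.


||u||_L² / ||u'||_L² = 3*sqrt(14)/28 < C_P = 3/(2*π).

u(x) = 5·x^2·(3/2 − x), so u'(x) = 15*x*(1 - x).
u(x) = 5·x^2·(3/2 − x) vanishes at x = 0 and x = 3/2, so u ∈ H^1_0(0, 3/2). Differentiate via the product rule and integrate the resulting polynomials term by term.
  ∫_0^3/2 u² dx = ∫_0^3/2 (25*x^6 - 75*x^5 + 225*x^4/4) dx. Term by term:
    ∫_0^3/2 25*x^6 dx = 54675/896;  ∫_0^3/2 -75*x^5 dx = -18225/128;  ∫_0^3/2 225*x^4/4 dx = 10935/128.
  Sum: 54675/896 − 18225/128 + 10935/128 = 3645/896.
  ∫_0^3/2 (u')² dx = ∫_0^3/2 (225*x^4 - 450*x^3 + 225*x^2) dx. Term by term:
    ∫_0^3/2 225*x^4 dx = 10935/32;  ∫_0^3/2 -450*x^3 dx = -18225/32;  ∫_0^3/2 225*x^2 dx = 2025/8.
  Sum: 10935/32 − 18225/32 + 2025/8 = 405/16.
∫_0^3/2 u² dx = 3645/896, so ||u||_L² = 27*sqrt(70)/112.
∫_0^3/2 (u')² dx = 405/16, so ||u'||_L² = 9*sqrt(5)/4.
Ratio ||u||_L² / ||u'||_L² = 3*sqrt(14)/28.
Sharp Poincaré constant on H^1_0(0, 3/2) is C_P = L/π = 3/(2*π), achieved by sin(2*π/3·x).
A polynomial bump cannot attain the sharp Poincaré constant (only the first sine eigenfunction does), so the ratio is strictly less than C_P, consistent with ||u||_L² ≤ C_P ||u'||_L².


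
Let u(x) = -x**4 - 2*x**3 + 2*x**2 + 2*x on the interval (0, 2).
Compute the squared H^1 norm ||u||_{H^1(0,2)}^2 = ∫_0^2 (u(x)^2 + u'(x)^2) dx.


||u||_{H^1}^2 = 42008/63

The H^1 norm (squared) on an interval (0, L) is
  ||u||_{H^1}^2 = ∫_0^L u(x)^2 dx + ∫_0^L u'(x)^2 dx.
Compute u'(x) = -4*x**3 - 6*x**2 + 4*x + 2.
Then u(x)^2 = x**8 + 4*x**7 - 12*x**5 - 4*x**4 + 8*x**3 + 4*x**2 and u'(x)^2 = 16*x**6 + 48*x**5 + 4*x**4 - 64*x**3 - 8*x**2 + 16*x + 4.
Integrate each monomial from 0 to 2 using ∫_0^2 c·x^n dx = c·2^(n+1)/(n+1):
  ∫_0^2 u(x)^2 dx = ∫_0^2 (x^8 + 4*x^7 - 12*x^5 - 4*x^4 + 8*x^3 + 4*x^2) dx. Term by term:
    ∫_0^2 x^8 dx = 512/9;  ∫_0^2 4*x^7 dx = 128;  ∫_0^2 -12*x^5 dx = -128;
    ∫_0^2 -4*x^4 dx = -128/5;  ∫_0^2 8*x^3 dx = 32;  ∫_0^2 4*x^2 dx = 32/3.
  Sum: 512/9 + 128 − 128 − 128/5 + 32 + 32/3 = 3328/45.
  ∫_0^2 u'(x)^2 dx = ∫_0^2 (16*x^6 + 48*x^5 + 4*x^4 - 64*x^3 - 8*x^2 + 16*x + 4) dx. Term by term:
    ∫_0^2 16*x^6 dx = 2048/7;  ∫_0^2 48*x^5 dx = 512;  ∫_0^2 4*x^4 dx = 128/5;
    ∫_0^2 -64*x^3 dx = -256;  ∫_0^2 -8*x^2 dx = -64/3;  ∫_0^2 16*x dx = 32;
    ∫_0^2 4 dx = 8.
  Sum: 2048/7 + 512 + 128/5 − 256 − 64/3 + 32 + 8 = 62248/105.
Adding: ||u||_{H^1}^2 = 3328/45 + 62248/105 = 42008/63.
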